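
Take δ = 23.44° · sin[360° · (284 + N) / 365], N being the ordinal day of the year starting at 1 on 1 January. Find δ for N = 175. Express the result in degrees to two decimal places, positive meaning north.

+23.41°

360 × (284 + 175) / 365 = 452.712°; sin(452.712°) = 0.9989.
δ = 23.44 × 0.9989 = 23.414° ≈ +23.41°.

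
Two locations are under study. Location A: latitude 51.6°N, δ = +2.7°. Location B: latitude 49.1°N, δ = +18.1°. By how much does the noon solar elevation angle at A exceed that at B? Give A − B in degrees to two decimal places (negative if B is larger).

A: 90° − |51.6 − (2.7)| = 41.10°.
B: 90° − |49.1 − (18.1)| = 59.00°.
A − B = 41.10 − 59.00 = -17.90°.

-17.90°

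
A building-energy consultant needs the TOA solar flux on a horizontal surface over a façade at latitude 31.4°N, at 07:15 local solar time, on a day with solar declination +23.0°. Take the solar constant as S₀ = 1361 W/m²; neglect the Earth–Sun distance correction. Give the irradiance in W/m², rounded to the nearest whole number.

621 W/m²

Hour angle H = 15° × (7.25 − 12) = -71.25°.
cos θ_z = sin(31.4°) sin(23.0°) + cos(31.4°) cos(23.0°) cos(-71.25°) = 0.2036 + 0.2526 = 0.4562.
Top-of-atmosphere irradiance = S₀ cos θ_z = 1361 × 0.4562 = 620.89 W/m².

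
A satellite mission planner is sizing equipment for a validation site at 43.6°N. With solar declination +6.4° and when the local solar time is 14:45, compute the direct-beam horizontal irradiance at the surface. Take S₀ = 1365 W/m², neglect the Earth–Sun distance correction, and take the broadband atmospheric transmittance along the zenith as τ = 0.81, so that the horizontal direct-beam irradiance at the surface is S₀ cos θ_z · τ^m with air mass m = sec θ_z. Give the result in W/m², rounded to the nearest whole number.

Hour angle H = 15° × (14.75 − 12) = 41.25°.
With φ = 43.6°, δ = 6.4°, H = 41.25°: sin φ sin δ = 0.0769, cos φ cos δ cos H = 0.5411, so cos θ_z = 0.6180.
Air mass m = 1/cos θ_z = 1/0.6180 = 1.618; τ^m = 0.81^1.618 = 0.7111.
Surface direct beam = 1365 × 0.6180 × 0.7111 = 599.86 W/m².

600 W/m²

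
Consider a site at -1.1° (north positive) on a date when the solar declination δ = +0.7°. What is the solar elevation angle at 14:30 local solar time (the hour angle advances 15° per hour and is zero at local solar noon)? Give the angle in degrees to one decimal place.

52.5°

Hour angle H = 15° × (14.5 − 12) = 37.50°.
cos θ_z = sin(-1.1°) sin(0.7°) + cos(-1.1°) cos(0.7°) cos(37.50°) = -0.0002 + 0.7931 = 0.7929.
θ_z = arccos(0.7929) = 37.54°, so the elevation is 90° − 37.54° = 52.46°.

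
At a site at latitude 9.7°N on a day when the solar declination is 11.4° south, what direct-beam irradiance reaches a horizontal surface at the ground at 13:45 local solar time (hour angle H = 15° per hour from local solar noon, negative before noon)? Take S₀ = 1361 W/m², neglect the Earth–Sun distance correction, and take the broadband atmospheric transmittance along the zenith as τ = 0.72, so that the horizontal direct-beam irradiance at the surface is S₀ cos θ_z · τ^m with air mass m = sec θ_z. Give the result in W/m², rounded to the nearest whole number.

765 W/m²

Hour angle H = 15° × (13.75 − 12) = 26.25°.
cos θ_z = sin(9.7°) sin(-11.4°) + cos(9.7°) cos(-11.4°) cos(26.25°) = -0.0333 + 0.8666 = 0.8333.
Air mass m = 1/cos θ_z = 1/0.8333 = 1.200; τ^m = 0.72^1.200 = 0.6742.
Surface direct beam = 1361 × 0.8333 × 0.6742 = 764.62 W/m².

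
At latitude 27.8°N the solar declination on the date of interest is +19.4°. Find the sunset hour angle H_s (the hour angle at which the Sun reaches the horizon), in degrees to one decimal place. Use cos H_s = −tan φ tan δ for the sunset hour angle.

−tan φ tan δ = −(0.5272)(0.3522) = -0.1857; H_s = arccos(-0.1857) = 100.70°.

100.7°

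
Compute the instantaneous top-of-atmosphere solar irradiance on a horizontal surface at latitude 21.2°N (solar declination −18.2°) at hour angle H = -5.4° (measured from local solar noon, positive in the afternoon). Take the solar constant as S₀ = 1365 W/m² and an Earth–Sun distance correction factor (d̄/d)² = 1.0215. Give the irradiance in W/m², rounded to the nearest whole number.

cos θ_z = sin φ sin δ + cos φ cos δ cos H = (0.3616)(-0.3123) + (0.9323)(0.9500)(0.9956) = 0.7689.
Top-of-atmosphere irradiance = S₀ (d̄/d)² cos θ_z = 1365 × 1.0215 × 0.7689 = 1072.11 W/m².

1072 W/m²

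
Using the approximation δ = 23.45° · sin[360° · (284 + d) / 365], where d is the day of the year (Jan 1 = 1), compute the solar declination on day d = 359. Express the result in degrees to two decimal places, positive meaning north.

360 × (284 + 359) / 365 = 634.192°; sin(634.192°) = -0.9973.
δ = 23.45 × -0.9973 = -23.387° ≈ -23.39°.

-23.39°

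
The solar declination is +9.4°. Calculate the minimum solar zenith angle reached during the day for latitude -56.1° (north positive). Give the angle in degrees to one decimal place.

65.5°

At local solar noon the hour angle is zero, so the zenith angle is |φ − δ| = |-56.1° − (9.4°)| = 65.5°.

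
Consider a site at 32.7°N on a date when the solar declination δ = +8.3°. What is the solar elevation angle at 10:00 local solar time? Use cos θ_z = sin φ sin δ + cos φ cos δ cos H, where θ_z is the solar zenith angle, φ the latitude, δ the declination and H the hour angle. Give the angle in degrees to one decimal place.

Hour angle H = 15° × (10 − 12) = -30.00°.
cos θ_z = sin φ sin δ + cos φ cos δ cos H = (0.5402)(0.1444) + (0.8415)(0.9895)(0.8660) = 0.7991.
θ_z = arccos(0.7991) = 36.96°, so the elevation is 90° − 36.96° = 53.04°.

53.0°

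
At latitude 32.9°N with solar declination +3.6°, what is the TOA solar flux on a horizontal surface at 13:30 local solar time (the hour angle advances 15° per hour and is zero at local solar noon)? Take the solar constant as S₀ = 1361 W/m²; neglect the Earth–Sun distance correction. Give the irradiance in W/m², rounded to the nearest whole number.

1100 W/m²

Hour angle H = 15° × (13.5 − 12) = 22.50°.
cos θ_z = sin(32.9°) sin(3.6°) + cos(32.9°) cos(3.6°) cos(22.50°) = 0.0341 + 0.7742 = 0.8083.
Top-of-atmosphere irradiance = S₀ cos θ_z = 1361 × 0.8083 = 1100.10 W/m².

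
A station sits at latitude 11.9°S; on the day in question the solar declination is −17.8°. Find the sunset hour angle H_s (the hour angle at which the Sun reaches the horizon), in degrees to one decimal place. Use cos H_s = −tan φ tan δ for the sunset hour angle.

93.9°

cos H_s = −tan(-11.9°) · tan(-17.8°) = -0.0677, so H_s = arccos(-0.0677) = 93.88°.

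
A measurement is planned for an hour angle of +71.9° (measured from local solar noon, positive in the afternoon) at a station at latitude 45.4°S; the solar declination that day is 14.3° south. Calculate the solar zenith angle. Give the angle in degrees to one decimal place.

67.2°

With φ = -45.4°, δ = -14.3°, H = 71.90°: sin φ sin δ = 0.1759, cos φ cos δ cos H = 0.2114, so cos θ_z = 0.3873.
θ_z = arccos(0.3873) = 67.21°.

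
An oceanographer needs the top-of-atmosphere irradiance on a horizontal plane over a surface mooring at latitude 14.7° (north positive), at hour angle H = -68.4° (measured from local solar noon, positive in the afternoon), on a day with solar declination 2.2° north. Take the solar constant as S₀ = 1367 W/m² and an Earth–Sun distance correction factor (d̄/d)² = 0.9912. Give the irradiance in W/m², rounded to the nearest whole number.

495 W/m²

With φ = 14.7°, δ = 2.2°, H = -68.40°: sin φ sin δ = 0.0097, cos φ cos δ cos H = 0.3558, so cos θ_z = 0.3655.
Top-of-atmosphere irradiance = S₀ (d̄/d)² cos θ_z = 1367 × 0.9912 × 0.3655 = 495.24 W/m².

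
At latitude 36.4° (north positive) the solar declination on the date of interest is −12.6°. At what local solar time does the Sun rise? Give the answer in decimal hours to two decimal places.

cos H_s = −tan(36.4°) · tan(-12.6°) = 0.1648, so H_s = arccos(0.1648) = 80.51°.
Sunrise is at 12 − H_s/15 = 12 − 5.367 = 6.633 h local solar time.

6.63 h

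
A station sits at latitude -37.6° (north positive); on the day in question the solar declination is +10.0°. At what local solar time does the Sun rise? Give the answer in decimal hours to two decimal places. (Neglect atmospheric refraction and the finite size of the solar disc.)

−tan φ tan δ = −(-0.7701)(0.1763) = 0.1358; H_s = arccos(0.1358) = 82.20°.
Sunrise is at 12 − H_s/15 = 12 − 5.480 = 6.520 h local solar time.

6.52 h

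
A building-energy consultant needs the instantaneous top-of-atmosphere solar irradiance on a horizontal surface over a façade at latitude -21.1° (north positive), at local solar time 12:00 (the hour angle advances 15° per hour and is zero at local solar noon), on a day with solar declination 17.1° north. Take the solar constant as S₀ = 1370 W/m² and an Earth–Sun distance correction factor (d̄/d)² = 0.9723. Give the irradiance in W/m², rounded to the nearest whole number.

1047 W/m²

Hour angle H = 15° × (12 − 12) = 0.00°.
cos θ_z = sin φ sin δ + cos φ cos δ cos H = (-0.3600)(0.2940) + (0.9330)(0.9558)(1.0000) = 0.7859.
Top-of-atmosphere irradiance = S₀ (d̄/d)² cos θ_z = 1370 × 0.9723 × 0.7859 = 1046.86 W/m².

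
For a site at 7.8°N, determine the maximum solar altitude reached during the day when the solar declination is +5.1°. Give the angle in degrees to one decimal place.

87.3°

At local solar noon the hour angle is zero, so the elevation is 90° − |φ − δ| = 90° − |7.8° − (5.1°)| = 90° − 2.7° = 87.3°.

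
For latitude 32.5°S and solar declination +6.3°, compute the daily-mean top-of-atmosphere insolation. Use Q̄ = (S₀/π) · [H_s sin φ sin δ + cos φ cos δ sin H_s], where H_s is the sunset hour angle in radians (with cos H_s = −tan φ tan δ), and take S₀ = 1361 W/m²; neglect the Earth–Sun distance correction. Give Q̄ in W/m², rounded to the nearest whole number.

324 W/m²

The sunset hour angle satisfies cos H_s = −tan φ tan δ = 0.0703, giving H_s = 85.97°. In radians, H_s = 1.5005.
H_s sin φ sin δ = 1.5005 × -0.5373 × 0.1097 = -0.0884.
cos φ cos δ sin H_s = 0.8434 × 0.9940 × 0.9975 = 0.8362.
Q̄ = (1361/π) × (-0.0884 + 0.8362) = 433.22 × 0.7478 = 323.96 W/m².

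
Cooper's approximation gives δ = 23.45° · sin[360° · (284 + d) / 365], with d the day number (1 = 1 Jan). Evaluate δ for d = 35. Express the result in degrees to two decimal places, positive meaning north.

360 × (284 + 35) / 365 = 314.630°; sin(314.630°) = -0.7117.
δ = 23.45 × -0.7117 = -16.689° ≈ -16.69°.

-16.69°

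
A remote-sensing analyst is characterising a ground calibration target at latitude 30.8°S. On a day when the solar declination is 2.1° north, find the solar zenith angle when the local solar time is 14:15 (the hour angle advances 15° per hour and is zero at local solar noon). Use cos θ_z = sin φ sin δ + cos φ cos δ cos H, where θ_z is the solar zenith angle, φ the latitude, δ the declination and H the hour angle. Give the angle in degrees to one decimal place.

46.0°

Hour angle H = 15° × (14.25 − 12) = 33.75°.
cos θ_z = sin(-30.8°) sin(2.1°) + cos(-30.8°) cos(2.1°) cos(33.75°) = -0.0188 + 0.7137 = 0.6949.
θ_z = arccos(0.6949) = 45.98°.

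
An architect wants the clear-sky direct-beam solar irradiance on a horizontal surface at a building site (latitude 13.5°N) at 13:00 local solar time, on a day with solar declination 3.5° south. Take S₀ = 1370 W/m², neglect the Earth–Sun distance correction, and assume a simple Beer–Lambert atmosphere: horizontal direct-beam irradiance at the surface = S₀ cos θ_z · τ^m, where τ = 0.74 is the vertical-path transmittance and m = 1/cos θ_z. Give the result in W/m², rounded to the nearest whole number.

Hour angle H = 15° × (13 − 12) = 15.00°.
cos θ_z = sin(13.5°) sin(-3.5°) + cos(13.5°) cos(-3.5°) cos(15.00°) = -0.0143 + 0.9375 = 0.9232.
Air mass m = 1/cos θ_z = 1/0.9232 = 1.083; τ^m = 0.74^1.083 = 0.7217.
Surface direct beam = 1370 × 0.9232 × 0.7217 = 912.79 W/m².

913 W/m²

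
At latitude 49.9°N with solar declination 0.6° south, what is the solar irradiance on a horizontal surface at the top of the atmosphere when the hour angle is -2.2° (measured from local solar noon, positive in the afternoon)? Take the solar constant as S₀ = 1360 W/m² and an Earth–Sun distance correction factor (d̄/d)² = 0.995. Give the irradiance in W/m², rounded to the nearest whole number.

cos θ_z = sin φ sin δ + cos φ cos δ cos H = (0.7649)(-0.0105) + (0.6441)(0.9999)(0.9993) = 0.6356.
Top-of-atmosphere irradiance = S₀ (d̄/d)² cos θ_z = 1360 × 0.995 × 0.6356 = 860.09 W/m².

860 W/m²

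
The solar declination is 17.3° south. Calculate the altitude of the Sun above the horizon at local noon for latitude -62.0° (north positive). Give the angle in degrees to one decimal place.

At local solar noon the hour angle is zero, so the elevation is 90° − |φ − δ| = 90° − |-62.0° − (-17.3°)| = 90° − 44.7° = 45.3°.

45.3°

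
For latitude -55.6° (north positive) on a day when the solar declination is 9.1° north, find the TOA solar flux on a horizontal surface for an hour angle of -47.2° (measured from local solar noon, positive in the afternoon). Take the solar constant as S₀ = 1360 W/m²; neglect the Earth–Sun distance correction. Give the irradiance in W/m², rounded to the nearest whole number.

338 W/m²

cos θ_z = sin φ sin δ + cos φ cos δ cos H = (-0.8251)(0.1582) + (0.5650)(0.9874)(0.6794) = 0.2485.
Top-of-atmosphere irradiance = S₀ cos θ_z = 1360 × 0.2485 = 337.96 W/m².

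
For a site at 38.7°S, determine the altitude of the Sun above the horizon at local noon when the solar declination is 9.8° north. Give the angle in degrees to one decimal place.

At local solar noon the hour angle is zero, so the elevation is 90° − |φ − δ| = 90° − |-38.7° − (9.8°)| = 90° − 48.5° = 41.5°.

41.5°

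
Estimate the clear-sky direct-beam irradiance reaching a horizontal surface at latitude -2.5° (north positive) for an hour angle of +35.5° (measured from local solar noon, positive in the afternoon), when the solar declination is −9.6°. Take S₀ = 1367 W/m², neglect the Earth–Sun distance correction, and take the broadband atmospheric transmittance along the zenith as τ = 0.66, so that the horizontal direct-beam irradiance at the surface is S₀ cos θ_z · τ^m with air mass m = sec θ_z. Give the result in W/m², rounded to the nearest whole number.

662 W/m²

With φ = -2.5°, δ = -9.6°, H = 35.50°: sin φ sin δ = 0.0073, cos φ cos δ cos H = 0.8020, so cos θ_z = 0.8093.
Air mass m = 1/cos θ_z = 1/0.8093 = 1.236; τ^m = 0.66^1.236 = 0.5984.
Surface direct beam = 1367 × 0.8093 × 0.5984 = 662.02 W/m².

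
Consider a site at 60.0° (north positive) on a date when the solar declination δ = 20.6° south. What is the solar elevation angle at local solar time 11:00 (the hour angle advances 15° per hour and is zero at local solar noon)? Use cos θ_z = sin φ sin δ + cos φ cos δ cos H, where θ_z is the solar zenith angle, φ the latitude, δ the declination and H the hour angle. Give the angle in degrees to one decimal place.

8.5°

Hour angle H = 15° × (11 − 12) = -15.00°.
cos θ_z = sin(60.0°) sin(-20.6°) + cos(60.0°) cos(-20.6°) cos(-15.00°) = -0.3047 + 0.4521 = 0.1474.
θ_z = arccos(0.1474) = 81.52°, so the elevation is 90° − 81.52° = 8.48°.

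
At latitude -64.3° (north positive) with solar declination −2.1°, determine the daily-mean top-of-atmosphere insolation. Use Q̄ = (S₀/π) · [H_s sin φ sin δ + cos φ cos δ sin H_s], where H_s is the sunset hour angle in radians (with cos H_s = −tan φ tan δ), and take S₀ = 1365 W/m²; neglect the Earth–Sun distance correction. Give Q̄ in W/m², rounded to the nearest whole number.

cos H_s = −tan(-64.3°) · tan(-2.1°) = -0.0762, so H_s = arccos(-0.0762) = 94.37°. In radians, H_s = 1.6471.
H_s sin φ sin δ = 1.6471 × -0.9011 × -0.0366 = 0.0543.
cos φ cos δ sin H_s = 0.4337 × 0.9993 × 0.9971 = 0.4321.
Q̄ = (1365/π) × (0.0543 + 0.4321) = 434.49 × 0.4864 = 211.34 W/m².

211 W/m²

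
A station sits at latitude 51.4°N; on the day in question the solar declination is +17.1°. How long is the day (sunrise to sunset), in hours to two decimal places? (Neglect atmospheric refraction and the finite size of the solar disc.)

15.02 hours

cos H_s = −tan(51.4°) · tan(17.1°) = -0.3854, so H_s = arccos(-0.3854) = 112.67°.
Day length = 2 H_s / 15° h⁻¹ = 225.34° / 15 = 15.023 h.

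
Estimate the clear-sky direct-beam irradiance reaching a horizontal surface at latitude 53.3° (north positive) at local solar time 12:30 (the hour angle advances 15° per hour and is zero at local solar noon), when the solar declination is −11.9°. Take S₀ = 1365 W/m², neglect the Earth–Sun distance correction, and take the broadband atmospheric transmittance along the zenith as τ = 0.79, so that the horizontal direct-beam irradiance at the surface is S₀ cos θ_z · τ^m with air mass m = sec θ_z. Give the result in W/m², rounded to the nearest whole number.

320 W/m²

Hour angle H = 15° × (12.5 − 12) = 7.50°.
cos θ_z = sin φ sin δ + cos φ cos δ cos H = (0.8018)(-0.2062) + (0.5976)(0.9785)(0.9914) = 0.4144.
Air mass m = 1/cos θ_z = 1/0.4144 = 2.413; τ^m = 0.79^2.413 = 0.5662.
Surface direct beam = 1365 × 0.4144 × 0.5662 = 320.27 W/m².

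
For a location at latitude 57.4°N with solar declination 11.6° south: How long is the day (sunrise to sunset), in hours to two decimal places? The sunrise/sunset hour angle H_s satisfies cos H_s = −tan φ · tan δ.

cos H_s = −tan(57.4°) · tan(-11.6°) = 0.3210, so H_s = arccos(0.3210) = 71.28°.
Day length = 2 H_s / 15° h⁻¹ = 142.56° / 15 = 9.504 h.

9.50 hours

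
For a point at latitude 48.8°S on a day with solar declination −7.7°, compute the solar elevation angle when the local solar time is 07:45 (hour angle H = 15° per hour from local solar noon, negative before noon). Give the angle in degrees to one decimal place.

Hour angle H = 15° × (7.75 − 12) = -63.75°.
cos θ_z = sin φ sin δ + cos φ cos δ cos H = (-0.7524)(-0.1340) + (0.6587)(0.9910)(0.4423) = 0.3895.
θ_z = arccos(0.3895) = 67.08°, so the elevation is 90° − 67.08° = 22.92°.

22.9°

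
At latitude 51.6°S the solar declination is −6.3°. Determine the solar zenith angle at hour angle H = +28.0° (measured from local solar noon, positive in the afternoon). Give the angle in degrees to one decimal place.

With φ = -51.6°, δ = -6.3°, H = 28.00°: sin φ sin δ = 0.0860, cos φ cos δ cos H = 0.5451, so cos θ_z = 0.6311.
θ_z = arccos(0.6311) = 50.87°.

50.9°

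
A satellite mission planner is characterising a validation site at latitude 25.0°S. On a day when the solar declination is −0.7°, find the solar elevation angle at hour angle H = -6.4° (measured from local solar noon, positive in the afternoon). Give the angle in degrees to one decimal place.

64.9°

With φ = -25.0°, δ = -0.7°, H = -6.40°: sin φ sin δ = 0.0052, cos φ cos δ cos H = 0.9006, so cos θ_z = 0.9058.
θ_z = arccos(0.9058) = 25.07°, so the elevation is 90° − 25.07° = 64.93°.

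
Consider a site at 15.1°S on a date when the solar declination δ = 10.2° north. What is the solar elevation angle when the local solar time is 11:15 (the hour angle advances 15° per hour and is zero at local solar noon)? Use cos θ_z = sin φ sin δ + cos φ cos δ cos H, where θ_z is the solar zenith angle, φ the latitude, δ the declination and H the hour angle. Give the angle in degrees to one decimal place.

Hour angle H = 15° × (11.25 − 12) = -11.25°.
With φ = -15.1°, δ = 10.2°, H = -11.25°: sin φ sin δ = -0.0461, cos φ cos δ cos H = 0.9320, so cos θ_z = 0.8859.
θ_z = arccos(0.8859) = 27.64°, so the elevation is 90° − 27.64° = 62.36°.

62.4°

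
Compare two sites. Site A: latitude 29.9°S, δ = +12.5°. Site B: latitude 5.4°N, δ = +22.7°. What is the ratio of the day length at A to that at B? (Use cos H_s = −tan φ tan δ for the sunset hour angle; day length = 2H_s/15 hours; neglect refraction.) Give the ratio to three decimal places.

A: H_s = arccos(−tan -29.9° · tan 12.5°) = 82.68°, so 2H_s/15 = 11.0240 h.
B: H_s = arccos(−tan 5.4° · tan 22.7°) = 92.27°, so 2H_s/15 = 12.3027 h.
Ratio A/B = 11.0240 / 12.3027 = 0.8961.

0.896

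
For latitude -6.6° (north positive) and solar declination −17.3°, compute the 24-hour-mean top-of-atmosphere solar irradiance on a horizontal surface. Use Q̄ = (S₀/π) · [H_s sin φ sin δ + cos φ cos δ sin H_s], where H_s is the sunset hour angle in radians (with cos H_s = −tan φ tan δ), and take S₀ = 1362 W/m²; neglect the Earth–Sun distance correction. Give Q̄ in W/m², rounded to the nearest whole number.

435 W/m²

The sunset hour angle satisfies cos H_s = −tan φ tan δ = -0.0360, giving H_s = 92.06°. In radians, H_s = 1.6068.
H_s sin φ sin δ = 1.6068 × -0.1149 × -0.2974 = 0.0549.
cos φ cos δ sin H_s = 0.9934 × 0.9548 × 0.9994 = 0.9479.
Q̄ = (1362/π) × (0.0549 + 0.9479) = 433.54 × 1.0028 = 434.75 W/m².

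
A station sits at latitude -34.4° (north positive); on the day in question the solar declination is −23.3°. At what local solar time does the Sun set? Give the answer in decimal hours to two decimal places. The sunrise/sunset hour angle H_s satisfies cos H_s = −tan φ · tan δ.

−tan φ tan δ = −(-0.6847)(-0.4307) = -0.2949; H_s = arccos(-0.2949) = 107.15°.
Sunset is at 12 + H_s/15 = 12 + 7.143 = 19.143 h local solar time.

19.14 h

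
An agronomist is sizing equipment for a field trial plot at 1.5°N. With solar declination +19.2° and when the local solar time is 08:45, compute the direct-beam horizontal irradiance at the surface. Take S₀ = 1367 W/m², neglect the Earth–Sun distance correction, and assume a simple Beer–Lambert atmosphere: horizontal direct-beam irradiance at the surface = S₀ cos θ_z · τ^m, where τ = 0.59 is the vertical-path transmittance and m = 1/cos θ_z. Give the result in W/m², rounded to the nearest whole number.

Hour angle H = 15° × (8.75 − 12) = -48.75°.
With φ = 1.5°, δ = 19.2°, H = -48.75°: sin φ sin δ = 0.0086, cos φ cos δ cos H = 0.6225, so cos θ_z = 0.6311.
Air mass m = 1/cos θ_z = 1/0.6311 = 1.585; τ^m = 0.59^1.585 = 0.4333.
Surface direct beam = 1367 × 0.6311 × 0.4333 = 373.81 W/m².

374 W/m²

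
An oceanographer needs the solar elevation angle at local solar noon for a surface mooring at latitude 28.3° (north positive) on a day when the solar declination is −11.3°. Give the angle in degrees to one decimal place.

50.4°

At local solar noon the hour angle is zero, so the elevation is 90° − |φ − δ| = 90° − |28.3° − (-11.3°)| = 90° − 39.6° = 50.4°.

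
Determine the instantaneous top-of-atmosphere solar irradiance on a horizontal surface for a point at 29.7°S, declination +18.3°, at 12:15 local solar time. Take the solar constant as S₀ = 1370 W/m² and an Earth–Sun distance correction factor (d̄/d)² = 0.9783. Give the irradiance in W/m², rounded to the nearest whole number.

894 W/m²

Hour angle H = 15° × (12.25 − 12) = 3.75°.
With φ = -29.7°, δ = 18.3°, H = 3.75°: sin φ sin δ = -0.1556, cos φ cos δ cos H = 0.8229, so cos θ_z = 0.6673.
Top-of-atmosphere irradiance = S₀ (d̄/d)² cos θ_z = 1370 × 0.9783 × 0.6673 = 894.36 W/m².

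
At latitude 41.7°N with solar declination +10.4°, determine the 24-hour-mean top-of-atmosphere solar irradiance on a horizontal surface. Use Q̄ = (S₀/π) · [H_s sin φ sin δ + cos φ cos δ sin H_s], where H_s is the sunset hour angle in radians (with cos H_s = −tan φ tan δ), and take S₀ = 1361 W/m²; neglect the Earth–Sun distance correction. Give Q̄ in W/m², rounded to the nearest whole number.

The sunset hour angle satisfies cos H_s = −tan φ tan δ = -0.1635, giving H_s = 99.41°. In radians, H_s = 1.7350.
H_s sin φ sin δ = 1.7350 × 0.6652 × 0.1805 = 0.2083.
cos φ cos δ sin H_s = 0.7466 × 0.9836 × 0.9865 = 0.7244.
Q̄ = (1361/π) × (0.2083 + 0.7244) = 433.22 × 0.9327 = 404.06 W/m².

404 W/m²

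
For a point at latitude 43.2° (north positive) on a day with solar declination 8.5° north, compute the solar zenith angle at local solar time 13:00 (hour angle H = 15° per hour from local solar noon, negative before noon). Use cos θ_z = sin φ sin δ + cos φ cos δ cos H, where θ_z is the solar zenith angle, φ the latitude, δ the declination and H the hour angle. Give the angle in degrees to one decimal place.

37.1°

Hour angle H = 15° × (13 − 12) = 15.00°.
cos θ_z = sin φ sin δ + cos φ cos δ cos H = (0.6845)(0.1478) + (0.7290)(0.9890)(0.9659) = 0.7976.
θ_z = arccos(0.7976) = 37.10°.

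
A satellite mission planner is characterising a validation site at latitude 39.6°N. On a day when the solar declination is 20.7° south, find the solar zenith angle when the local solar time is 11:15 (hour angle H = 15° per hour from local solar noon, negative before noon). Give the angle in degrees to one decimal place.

Hour angle H = 15° × (11.25 − 12) = -11.25°.
cos θ_z = sin(39.6°) sin(-20.7°) + cos(39.6°) cos(-20.7°) cos(-11.25°) = -0.2253 + 0.7069 = 0.4816.
θ_z = arccos(0.4816) = 61.21°.

61.2°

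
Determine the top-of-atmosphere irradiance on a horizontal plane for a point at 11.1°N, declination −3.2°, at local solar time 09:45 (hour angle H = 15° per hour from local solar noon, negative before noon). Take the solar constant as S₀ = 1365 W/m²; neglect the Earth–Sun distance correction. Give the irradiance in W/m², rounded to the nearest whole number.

1097 W/m²

Hour angle H = 15° × (9.75 − 12) = -33.75°.
With φ = 11.1°, δ = -3.2°, H = -33.75°: sin φ sin δ = -0.0107, cos φ cos δ cos H = 0.8146, so cos θ_z = 0.8039.
Top-of-atmosphere irradiance = S₀ cos θ_z = 1365 × 0.8039 = 1097.32 W/m².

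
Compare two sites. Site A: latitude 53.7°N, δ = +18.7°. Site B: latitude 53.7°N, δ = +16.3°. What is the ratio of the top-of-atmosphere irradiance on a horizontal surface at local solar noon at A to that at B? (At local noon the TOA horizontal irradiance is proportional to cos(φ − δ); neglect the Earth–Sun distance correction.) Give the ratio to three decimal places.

1.031

A: cos θ_z = cos(53.7° − (18.7°)) = 0.8192.
B: cos θ_z = cos(53.7° − (16.3°)) = 0.7944.
Ratio A/B = 0.8192 / 0.7944 = 1.0312.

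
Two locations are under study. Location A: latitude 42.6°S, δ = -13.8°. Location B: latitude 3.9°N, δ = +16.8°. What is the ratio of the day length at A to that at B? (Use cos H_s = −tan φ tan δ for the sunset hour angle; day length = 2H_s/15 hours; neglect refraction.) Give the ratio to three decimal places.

1.130

A: H_s = arccos(−tan -42.6° · tan -13.8°) = 103.05°, so 2H_s/15 = 13.7400 h.
B: H_s = arccos(−tan 3.9° · tan 16.8°) = 91.18°, so 2H_s/15 = 12.1573 h.
Ratio A/B = 13.7400 / 12.1573 = 1.1302.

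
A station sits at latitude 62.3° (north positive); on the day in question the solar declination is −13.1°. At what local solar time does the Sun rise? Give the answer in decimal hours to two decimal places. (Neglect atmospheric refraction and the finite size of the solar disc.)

The sunset hour angle satisfies cos H_s = −tan φ tan δ = 0.4432, giving H_s = 63.69°.
Sunrise is at 12 − H_s/15 = 12 − 4.246 = 7.754 h local solar time.

7.75 h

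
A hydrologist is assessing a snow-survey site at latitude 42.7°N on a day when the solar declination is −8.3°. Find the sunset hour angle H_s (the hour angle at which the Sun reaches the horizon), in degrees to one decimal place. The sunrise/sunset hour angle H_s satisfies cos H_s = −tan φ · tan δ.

82.3°

The sunset hour angle satisfies cos H_s = −tan φ tan δ = 0.1346, giving H_s = 82.26°.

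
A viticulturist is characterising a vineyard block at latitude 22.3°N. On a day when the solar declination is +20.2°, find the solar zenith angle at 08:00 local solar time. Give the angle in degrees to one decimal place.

Hour angle H = 15° × (8 − 12) = -60.00°.
With φ = 22.3°, δ = 20.2°, H = -60.00°: sin φ sin δ = 0.1310, cos φ cos δ cos H = 0.4342, so cos θ_z = 0.5652.
θ_z = arccos(0.5652) = 55.58°.

55.6°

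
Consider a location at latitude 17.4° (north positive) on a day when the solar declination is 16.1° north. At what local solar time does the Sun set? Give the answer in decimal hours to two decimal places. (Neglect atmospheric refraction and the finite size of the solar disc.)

18.35 h

The sunset hour angle satisfies cos H_s = −tan φ tan δ = -0.0905, giving H_s = 95.19°.
Sunset is at 12 + H_s/15 = 12 + 6.346 = 18.346 h local solar time.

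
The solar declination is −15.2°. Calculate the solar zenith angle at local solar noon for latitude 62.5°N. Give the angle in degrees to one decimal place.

77.7°

At local solar noon the hour angle is zero, so the zenith angle is |φ − δ| = |62.5° − (-15.2°)| = 77.7°.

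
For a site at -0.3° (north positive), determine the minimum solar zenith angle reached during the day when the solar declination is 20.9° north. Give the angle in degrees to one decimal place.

At local solar noon the hour angle is zero, so the zenith angle is |φ − δ| = |-0.3° − (20.9°)| = 21.2°.

21.2°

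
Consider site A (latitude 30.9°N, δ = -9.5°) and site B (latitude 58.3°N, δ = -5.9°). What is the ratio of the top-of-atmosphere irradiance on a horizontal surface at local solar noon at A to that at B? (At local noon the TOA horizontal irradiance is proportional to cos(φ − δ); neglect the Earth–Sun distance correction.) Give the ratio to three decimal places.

1.750

A: cos θ_z = cos(30.9° − (-9.5°)) = 0.7615.
B: cos θ_z = cos(58.3° − (-5.9°)) = 0.4352.
Ratio A/B = 0.7615 / 0.4352 = 1.7498.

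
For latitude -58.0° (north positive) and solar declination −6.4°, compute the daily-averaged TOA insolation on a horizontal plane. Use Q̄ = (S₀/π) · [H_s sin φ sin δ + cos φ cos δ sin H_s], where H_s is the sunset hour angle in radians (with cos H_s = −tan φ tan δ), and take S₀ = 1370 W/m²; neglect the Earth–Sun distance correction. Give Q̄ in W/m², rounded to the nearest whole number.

−tan φ tan δ = −(-1.6003)(-0.1122) = -0.1796; H_s = arccos(-0.1796) = 100.35°. In radians, H_s = 1.7514.
H_s sin φ sin δ = 1.7514 × -0.8480 × -0.1115 = 0.1656.
cos φ cos δ sin H_s = 0.5299 × 0.9938 × 0.9837 = 0.5180.
Q̄ = (1370/π) × (0.1656 + 0.5180) = 436.08 × 0.6836 = 298.10 W/m².

298 W/m²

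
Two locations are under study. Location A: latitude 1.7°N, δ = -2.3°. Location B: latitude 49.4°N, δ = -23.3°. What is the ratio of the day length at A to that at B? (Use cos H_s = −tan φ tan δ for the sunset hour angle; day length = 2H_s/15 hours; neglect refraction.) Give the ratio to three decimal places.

1.503

A: H_s = arccos(−tan 1.7° · tan -2.3°) = 89.93°, so 2H_s/15 = 11.9907 h.
B: H_s = arccos(−tan 49.4° · tan -23.3°) = 59.84°, so 2H_s/15 = 7.9787 h.
Ratio A/B = 11.9907 / 7.9787 = 1.5028.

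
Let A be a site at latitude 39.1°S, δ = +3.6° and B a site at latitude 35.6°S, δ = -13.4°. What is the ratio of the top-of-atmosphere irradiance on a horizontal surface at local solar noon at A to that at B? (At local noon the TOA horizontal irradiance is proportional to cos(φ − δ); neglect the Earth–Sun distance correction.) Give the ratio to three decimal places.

0.794

A: cos θ_z = cos(-39.1° − (3.6°)) = 0.7349.
B: cos θ_z = cos(-35.6° − (-13.4°)) = 0.9259.
Ratio A/B = 0.7349 / 0.9259 = 0.7937.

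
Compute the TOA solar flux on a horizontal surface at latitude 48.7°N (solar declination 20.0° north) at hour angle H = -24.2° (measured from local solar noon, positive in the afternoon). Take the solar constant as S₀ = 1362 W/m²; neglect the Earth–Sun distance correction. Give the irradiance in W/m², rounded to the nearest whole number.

1120 W/m²

With φ = 48.7°, δ = 20.0°, H = -24.20°: sin φ sin δ = 0.2569, cos φ cos δ cos H = 0.5657, so cos θ_z = 0.8226.
Top-of-atmosphere irradiance = S₀ cos θ_z = 1362 × 0.8226 = 1120.38 W/m².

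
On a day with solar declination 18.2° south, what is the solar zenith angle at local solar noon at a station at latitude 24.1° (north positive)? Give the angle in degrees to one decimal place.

42.3°

At local solar noon the hour angle is zero, so the zenith angle is |φ − δ| = |24.1° − (-18.2°)| = 42.3°.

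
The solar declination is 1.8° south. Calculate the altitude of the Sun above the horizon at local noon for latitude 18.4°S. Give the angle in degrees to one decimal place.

73.4°

At local solar noon the hour angle is zero, so the elevation is 90° − |φ − δ| = 90° − |-18.4° − (-1.8°)| = 90° − 16.6° = 73.4°.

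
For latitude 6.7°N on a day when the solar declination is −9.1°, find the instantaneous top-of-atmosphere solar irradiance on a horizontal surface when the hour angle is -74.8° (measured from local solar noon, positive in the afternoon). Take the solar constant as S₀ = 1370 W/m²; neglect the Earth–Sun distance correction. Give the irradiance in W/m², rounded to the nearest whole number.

327 W/m²

With φ = 6.7°, δ = -9.1°, H = -74.80°: sin φ sin δ = -0.0185, cos φ cos δ cos H = 0.2571, so cos θ_z = 0.2386.
Top-of-atmosphere irradiance = S₀ cos θ_z = 1370 × 0.2386 = 326.88 W/m².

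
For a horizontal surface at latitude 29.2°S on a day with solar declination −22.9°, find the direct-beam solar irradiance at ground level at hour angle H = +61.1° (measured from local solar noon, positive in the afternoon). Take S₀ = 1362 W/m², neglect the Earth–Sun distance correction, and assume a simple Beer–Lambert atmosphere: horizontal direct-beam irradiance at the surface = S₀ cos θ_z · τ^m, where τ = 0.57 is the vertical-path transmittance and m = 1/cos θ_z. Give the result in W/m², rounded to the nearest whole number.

With φ = -29.2°, δ = -22.9°, H = 61.10°: sin φ sin δ = 0.1898, cos φ cos δ cos H = 0.3886, so cos θ_z = 0.5784.
Air mass m = 1/cos θ_z = 1/0.5784 = 1.729; τ^m = 0.57^1.729 = 0.3784.
Surface direct beam = 1362 × 0.5784 × 0.3784 = 298.10 W/m².

298 W/m²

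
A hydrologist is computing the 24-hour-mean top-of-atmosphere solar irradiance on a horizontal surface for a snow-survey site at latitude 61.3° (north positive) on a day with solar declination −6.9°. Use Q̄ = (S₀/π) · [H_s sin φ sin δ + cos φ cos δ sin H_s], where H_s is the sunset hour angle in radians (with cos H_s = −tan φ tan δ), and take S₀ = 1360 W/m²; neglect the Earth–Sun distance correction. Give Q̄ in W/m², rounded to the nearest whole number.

The sunset hour angle satisfies cos H_s = −tan φ tan δ = 0.2210, giving H_s = 77.23°. In radians, H_s = 1.3479.
H_s sin φ sin δ = 1.3479 × 0.8771 × -0.1201 = -0.1420.
cos φ cos δ sin H_s = 0.4802 × 0.9928 × 0.9753 = 0.4650.
Q̄ = (1360/π) × (-0.1420 + 0.4650) = 432.90 × 0.3230 = 139.83 W/m².

140 W/m²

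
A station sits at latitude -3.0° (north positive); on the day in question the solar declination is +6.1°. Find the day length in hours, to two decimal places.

−tan φ tan δ = −(-0.0524)(0.1069) = 0.0056; H_s = arccos(0.0056) = 89.68°.
Day length = 2 H_s / 15° h⁻¹ = 179.36° / 15 = 11.957 h.

11.96 hours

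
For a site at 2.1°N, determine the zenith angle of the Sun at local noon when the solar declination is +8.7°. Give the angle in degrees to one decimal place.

6.6°

At local solar noon the hour angle is zero, so the zenith angle is |φ − δ| = |2.1° − (8.7°)| = 6.6°.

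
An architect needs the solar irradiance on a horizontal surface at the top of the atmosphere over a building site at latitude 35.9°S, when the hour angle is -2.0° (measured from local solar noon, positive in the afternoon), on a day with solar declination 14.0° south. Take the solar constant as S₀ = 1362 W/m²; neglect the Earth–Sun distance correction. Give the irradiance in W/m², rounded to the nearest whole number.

1263 W/m²

cos θ_z = sin φ sin δ + cos φ cos δ cos H = (-0.5864)(-0.2419) + (0.8100)(0.9703)(0.9994) = 0.9273.
Top-of-atmosphere irradiance = S₀ cos θ_z = 1362 × 0.9273 = 1262.98 W/m².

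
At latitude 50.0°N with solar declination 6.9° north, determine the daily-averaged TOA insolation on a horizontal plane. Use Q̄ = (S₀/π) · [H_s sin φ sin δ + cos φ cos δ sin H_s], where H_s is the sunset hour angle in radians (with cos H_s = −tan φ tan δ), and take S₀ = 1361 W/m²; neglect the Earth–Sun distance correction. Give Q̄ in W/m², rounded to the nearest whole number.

342 W/m²

cos H_s = −tan(50.0°) · tan(6.9°) = -0.1442, so H_s = arccos(-0.1442) = 98.29°. In radians, H_s = 1.7155.
H_s sin φ sin δ = 1.7155 × 0.7660 × 0.1201 = 0.1578.
cos φ cos δ sin H_s = 0.6428 × 0.9928 × 0.9895 = 0.6315.
Q̄ = (1361/π) × (0.1578 + 0.6315) = 433.22 × 0.7893 = 341.94 W/m².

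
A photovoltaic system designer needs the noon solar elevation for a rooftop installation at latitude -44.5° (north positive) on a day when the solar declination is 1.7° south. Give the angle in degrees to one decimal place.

At local solar noon the hour angle is zero, so the elevation is 90° − |φ − δ| = 90° − |-44.5° − (-1.7°)| = 90° − 42.8° = 47.2°.

47.2°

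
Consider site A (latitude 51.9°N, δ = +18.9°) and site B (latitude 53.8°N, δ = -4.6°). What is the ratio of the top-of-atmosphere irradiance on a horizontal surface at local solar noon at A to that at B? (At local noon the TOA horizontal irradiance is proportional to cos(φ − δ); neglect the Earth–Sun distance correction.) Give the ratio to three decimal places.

1.601

A: cos θ_z = cos(51.9° − (18.9°)) = 0.8387.
B: cos θ_z = cos(53.8° − (-4.6°)) = 0.5240.
Ratio A/B = 0.8387 / 0.5240 = 1.6006.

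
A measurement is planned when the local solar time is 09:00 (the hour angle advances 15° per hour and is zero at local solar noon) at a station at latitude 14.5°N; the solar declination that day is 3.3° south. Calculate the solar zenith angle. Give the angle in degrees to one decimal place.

48.0°

Hour angle H = 15° × (9 − 12) = -45.00°.
cos θ_z = sin φ sin δ + cos φ cos δ cos H = (0.2504)(-0.0576) + (0.9681)(0.9983)(0.7071) = 0.6690.
θ_z = arccos(0.6690) = 48.01°.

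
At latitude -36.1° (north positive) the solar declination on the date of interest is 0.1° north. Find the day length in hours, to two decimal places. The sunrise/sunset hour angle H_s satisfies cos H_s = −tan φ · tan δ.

The sunset hour angle satisfies cos H_s = −tan φ tan δ = 0.0013, giving H_s = 89.93°.
Day length = 2 H_s / 15° h⁻¹ = 179.86° / 15 = 11.991 h.

11.99 hours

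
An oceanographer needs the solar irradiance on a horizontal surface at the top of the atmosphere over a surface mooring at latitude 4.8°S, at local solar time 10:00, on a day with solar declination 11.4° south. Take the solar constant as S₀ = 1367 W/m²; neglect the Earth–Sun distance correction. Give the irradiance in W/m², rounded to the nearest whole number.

1179 W/m²

Hour angle H = 15° × (10 − 12) = -30.00°.
With φ = -4.8°, δ = -11.4°, H = -30.00°: sin φ sin δ = 0.0165, cos φ cos δ cos H = 0.8460, so cos θ_z = 0.8625.
Top-of-atmosphere irradiance = S₀ cos θ_z = 1367 × 0.8625 = 1179.04 W/m².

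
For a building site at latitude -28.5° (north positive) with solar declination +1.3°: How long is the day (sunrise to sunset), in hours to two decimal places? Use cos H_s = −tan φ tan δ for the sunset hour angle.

The sunset hour angle satisfies cos H_s = −tan φ tan δ = 0.0123, giving H_s = 89.30°.
Day length = 2 H_s / 15° h⁻¹ = 178.60° / 15 = 11.907 h.

11.91 hours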